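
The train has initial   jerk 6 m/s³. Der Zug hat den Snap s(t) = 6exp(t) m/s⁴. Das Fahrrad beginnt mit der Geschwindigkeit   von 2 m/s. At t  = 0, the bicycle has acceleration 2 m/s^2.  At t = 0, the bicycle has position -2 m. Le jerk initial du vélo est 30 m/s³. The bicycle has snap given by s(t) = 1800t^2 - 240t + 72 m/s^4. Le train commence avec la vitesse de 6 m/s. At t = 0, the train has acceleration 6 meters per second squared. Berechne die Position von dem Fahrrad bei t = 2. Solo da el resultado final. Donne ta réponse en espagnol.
La posición en t = 2 es x = 350.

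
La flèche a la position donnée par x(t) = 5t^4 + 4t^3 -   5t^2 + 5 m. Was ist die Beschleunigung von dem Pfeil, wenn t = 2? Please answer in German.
Ausgehend von der Position x(t) = 5·t^4 + 4·t^3 - 5·t^2 + 5, nehmen wir 2 Ableitungen. Durch Ableiten von der Position erhalten wir die Geschwindigkeit: v(t) = 20·t^3 + 12·t^2 - 10·t. Mit d/dt von v(t) finden wir a(t) = 60·t^2 + 24·t - 10. Aus der Gleichung für die Beschleunigung a(t) = 60·t^2 + 24·t - 10, setzen wir t = 2 ein und erhalten a = 278.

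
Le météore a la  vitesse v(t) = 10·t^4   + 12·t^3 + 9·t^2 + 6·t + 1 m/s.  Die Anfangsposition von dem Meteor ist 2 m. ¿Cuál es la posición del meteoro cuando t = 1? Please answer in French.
Pour résoudre ceci, nous devons prendre 1 intégrale de notre équation de la vitesse v(t) = 10·t^4 + 12·t^3 + 9·t^2 + 6·t + 1. L'intégrale de la vitesse est la position. En utilisant x(0) = 2, nous obtenons x(t) = 2·t^5 + 3·t^4 + 3·t^3 + 3·t^2 + t + 2. Nous avons la position x(t) = 2·t^5 + 3·t^4 + 3·t^3 + 3·t^2 + t + 2. En substituant t = 1: x(1) = 14.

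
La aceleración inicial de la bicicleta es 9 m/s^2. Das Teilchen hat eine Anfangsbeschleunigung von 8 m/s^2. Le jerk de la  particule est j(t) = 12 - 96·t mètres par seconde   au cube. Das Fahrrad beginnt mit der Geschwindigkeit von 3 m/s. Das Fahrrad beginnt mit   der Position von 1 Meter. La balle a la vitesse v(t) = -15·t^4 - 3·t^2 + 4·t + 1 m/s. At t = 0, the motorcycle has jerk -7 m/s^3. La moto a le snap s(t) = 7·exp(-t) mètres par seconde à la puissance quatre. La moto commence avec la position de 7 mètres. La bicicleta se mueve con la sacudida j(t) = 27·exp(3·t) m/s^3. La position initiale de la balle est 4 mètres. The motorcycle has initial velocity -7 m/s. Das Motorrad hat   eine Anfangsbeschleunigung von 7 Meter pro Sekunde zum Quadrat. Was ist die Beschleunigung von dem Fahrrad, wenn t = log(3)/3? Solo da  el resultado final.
Die Antwort ist 27.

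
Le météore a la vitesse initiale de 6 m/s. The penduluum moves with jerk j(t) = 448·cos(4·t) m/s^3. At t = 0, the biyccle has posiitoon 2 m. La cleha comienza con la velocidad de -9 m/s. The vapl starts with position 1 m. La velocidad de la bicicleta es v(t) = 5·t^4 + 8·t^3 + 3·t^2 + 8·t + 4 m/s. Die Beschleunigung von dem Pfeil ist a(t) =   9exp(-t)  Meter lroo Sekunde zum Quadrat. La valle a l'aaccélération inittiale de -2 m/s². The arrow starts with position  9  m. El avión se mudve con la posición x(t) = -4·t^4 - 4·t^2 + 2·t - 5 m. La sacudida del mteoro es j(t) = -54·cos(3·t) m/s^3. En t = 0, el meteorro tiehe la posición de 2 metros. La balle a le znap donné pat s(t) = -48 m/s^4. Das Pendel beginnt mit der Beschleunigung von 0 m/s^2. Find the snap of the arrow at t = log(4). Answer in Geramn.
Ausgehend von der Beschleunigung a(t) = 9·exp(-t), nehmen wir 2 Ableitungen. Die Ableitung von der Beschleunigung ergibt den Ruck: j(t) = -9·exp(-t). Mit d/dt von j(t) finden wir s(t) = 9·exp(-t). Mit s(t) = 9·exp(-t) und Einsetzen von t = log(4), finden wir s = 9/4.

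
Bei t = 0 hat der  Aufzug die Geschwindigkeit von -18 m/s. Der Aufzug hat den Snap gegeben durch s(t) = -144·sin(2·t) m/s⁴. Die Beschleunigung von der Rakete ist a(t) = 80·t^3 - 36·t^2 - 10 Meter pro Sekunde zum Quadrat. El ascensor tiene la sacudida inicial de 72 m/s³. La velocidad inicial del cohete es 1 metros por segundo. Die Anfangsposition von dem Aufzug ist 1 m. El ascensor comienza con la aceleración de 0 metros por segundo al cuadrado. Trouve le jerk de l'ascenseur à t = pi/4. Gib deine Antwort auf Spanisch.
Debemos encontrar la integral de nuestra ecuación del snap s(t) = -144·sin(2·t) 1 vez. Tomando ∫s(t)dt y aplicando j(0) = 72, encontramos j(t) = 72·cos(2·t). Usando j(t) = 72·cos(2·t) y sustituyendo t = pi/4, encontramos j = 0.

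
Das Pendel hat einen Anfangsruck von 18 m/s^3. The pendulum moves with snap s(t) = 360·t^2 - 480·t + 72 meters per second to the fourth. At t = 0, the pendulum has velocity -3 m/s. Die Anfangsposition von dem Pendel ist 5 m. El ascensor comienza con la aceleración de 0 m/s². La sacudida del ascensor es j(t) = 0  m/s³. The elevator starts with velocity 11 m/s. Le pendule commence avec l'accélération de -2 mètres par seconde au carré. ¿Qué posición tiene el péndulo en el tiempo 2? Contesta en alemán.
Wir müssen unsere Gleichung für den Snap s(t) = 360·t^2 - 480·t + 72 4-mal integrieren. Die Stammfunktion von dem Snap ist der Ruck. Mit j(0) = 18 erhalten wir j(t) = 120·t^3 - 240·t^2 + 72·t + 18. Die Stammfunktion von dem Ruck ist die Beschleunigung. Mit a(0) = -2 erhalten wir a(t) = 30·t^4 - 80·t^3 + 36·t^2 + 18·t - 2. Durch Integration von der Beschleunigung und Verwendung der Anfangsbedingung v(0) = -3, erhalten wir v(t) = 6·t^5 - 20·t^4 + 12·t^3 + 9·t^2 - 2·t - 3. Die Stammfunktion von der Geschwindigkeit ist die Position. Mit x(0) = 5 erhalten wir x(t) = t^6 - 4·t^5 + 3·t^4 + 3·t^3 - t^2 - 3·t + 5. Aus der Gleichung für die Position x(t) = t^6 - 4·t^5 + 3·t^4 + 3·t^3 - t^2 - 3·t + 5, setzen wir t = 2 ein und erhalten x = 3.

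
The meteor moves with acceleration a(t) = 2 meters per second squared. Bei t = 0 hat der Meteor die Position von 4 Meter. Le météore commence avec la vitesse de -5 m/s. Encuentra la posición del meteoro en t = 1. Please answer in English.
Starting from acceleration a(t) = 2, we take 2 antiderivatives. Integrating acceleration and using the initial condition v(0) = -5, we get v(t) = 2·t - 5. The integral of velocity is position. Using x(0) = 4, we get x(t) = t^2 - 5·t + 4. Using x(t) = t^2 - 5·t + 4 and substituting t = 1, we find x = 0.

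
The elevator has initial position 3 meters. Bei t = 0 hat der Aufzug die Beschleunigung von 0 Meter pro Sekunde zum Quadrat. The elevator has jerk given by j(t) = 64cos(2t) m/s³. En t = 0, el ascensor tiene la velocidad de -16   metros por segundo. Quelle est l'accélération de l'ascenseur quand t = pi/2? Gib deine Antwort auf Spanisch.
Necesitamos integrar nuestra ecuación de la sacudida j(t) = 64·cos(2·t) 1 vez. La integral de la sacudida es la aceleración. Usando a(0) = 0, obtenemos a(t) = 32·sin(2·t). De la ecuación de la aceleración a(t) = 32·sin(2·t), sustituimos t = pi/2 para obtener a = 0.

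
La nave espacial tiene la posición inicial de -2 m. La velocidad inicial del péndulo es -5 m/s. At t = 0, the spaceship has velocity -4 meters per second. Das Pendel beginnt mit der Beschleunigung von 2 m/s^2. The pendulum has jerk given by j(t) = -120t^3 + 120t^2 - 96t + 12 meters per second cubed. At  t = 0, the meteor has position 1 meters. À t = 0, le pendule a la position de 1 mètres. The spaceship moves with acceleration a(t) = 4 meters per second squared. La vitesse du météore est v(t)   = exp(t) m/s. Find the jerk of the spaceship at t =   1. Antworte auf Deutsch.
Um dies zu lösen, müssen wir 1 Ableitung unserer Gleichung für die Beschleunigung a(t) = 4 nehmen. Die Ableitung von der Beschleunigung ergibt den Ruck: j(t) = 0. Aus der Gleichung für den Ruck j(t) = 0, setzen wir t = 1 ein und erhalten j = 0.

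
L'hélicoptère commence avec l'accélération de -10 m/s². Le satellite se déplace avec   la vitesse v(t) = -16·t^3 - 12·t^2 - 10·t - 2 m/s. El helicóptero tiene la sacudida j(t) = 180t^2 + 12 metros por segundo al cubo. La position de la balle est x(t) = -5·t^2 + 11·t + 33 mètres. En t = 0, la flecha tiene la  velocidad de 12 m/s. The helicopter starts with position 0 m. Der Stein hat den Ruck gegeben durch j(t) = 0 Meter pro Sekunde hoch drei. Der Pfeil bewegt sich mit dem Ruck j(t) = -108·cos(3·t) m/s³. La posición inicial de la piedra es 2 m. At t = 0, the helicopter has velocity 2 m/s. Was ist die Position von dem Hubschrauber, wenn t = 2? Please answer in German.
Ausgehend von dem Ruck j(t) = 180·t^2 + 12, nehmen wir 3 Stammfunktionen. Mit ∫j(t)dt und Anwendung von a(0) = -10, finden wir a(t) = 60·t^3 + 12·t - 10. Die Stammfunktion von der Beschleunigung, mit v(0) = 2, ergibt die Geschwindigkeit: v(t) = 15·t^4 + 6·t^2 - 10·t + 2. Durch Integration von der Geschwindigkeit und Verwendung der Anfangsbedingung x(0) = 0, erhalten wir x(t) = 3·t^5 + 2·t^3 - 5·t^2 + 2·t. Wir haben die Position x(t) = 3·t^5 + 2·t^3 - 5·t^2 + 2·t. Durch Einsetzen von t = 2: x(2) = 96.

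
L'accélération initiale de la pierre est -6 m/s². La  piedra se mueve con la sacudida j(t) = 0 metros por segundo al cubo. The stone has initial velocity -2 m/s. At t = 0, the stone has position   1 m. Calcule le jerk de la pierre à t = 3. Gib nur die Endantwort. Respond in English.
The jerk at t = 3 is j = 0.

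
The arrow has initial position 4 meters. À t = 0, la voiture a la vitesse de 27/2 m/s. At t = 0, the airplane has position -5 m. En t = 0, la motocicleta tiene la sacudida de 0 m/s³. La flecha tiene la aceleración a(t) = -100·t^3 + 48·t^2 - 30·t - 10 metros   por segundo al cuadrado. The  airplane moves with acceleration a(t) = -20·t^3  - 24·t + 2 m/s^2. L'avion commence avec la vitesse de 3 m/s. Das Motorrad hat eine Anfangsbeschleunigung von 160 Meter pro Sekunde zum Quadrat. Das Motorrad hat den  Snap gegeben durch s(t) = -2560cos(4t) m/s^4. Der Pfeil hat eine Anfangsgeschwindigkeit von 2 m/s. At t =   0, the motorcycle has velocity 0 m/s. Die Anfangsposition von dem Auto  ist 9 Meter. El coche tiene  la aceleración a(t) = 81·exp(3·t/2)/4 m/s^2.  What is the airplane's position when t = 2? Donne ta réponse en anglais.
To solve this, we need to take 2 antiderivatives of our acceleration equation a(t) = -20·t^3 - 24·t + 2. The integral of acceleration, with v(0) = 3, gives velocity: v(t) = -5·t^4 - 12·t^2 + 2·t + 3. Taking ∫v(t)dt and applying x(0) = -5, we find x(t) = -t^5 - 4·t^3 + t^2 + 3·t - 5. We have position x(t) = -t^5 - 4·t^3 + t^2 + 3·t - 5. Substituting t = 2: x(2) = -59.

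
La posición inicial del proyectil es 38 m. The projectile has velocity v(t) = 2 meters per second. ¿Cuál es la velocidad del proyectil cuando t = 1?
Usando v(t) = 2 y sustituyendo t = 1, encontramos v = 2.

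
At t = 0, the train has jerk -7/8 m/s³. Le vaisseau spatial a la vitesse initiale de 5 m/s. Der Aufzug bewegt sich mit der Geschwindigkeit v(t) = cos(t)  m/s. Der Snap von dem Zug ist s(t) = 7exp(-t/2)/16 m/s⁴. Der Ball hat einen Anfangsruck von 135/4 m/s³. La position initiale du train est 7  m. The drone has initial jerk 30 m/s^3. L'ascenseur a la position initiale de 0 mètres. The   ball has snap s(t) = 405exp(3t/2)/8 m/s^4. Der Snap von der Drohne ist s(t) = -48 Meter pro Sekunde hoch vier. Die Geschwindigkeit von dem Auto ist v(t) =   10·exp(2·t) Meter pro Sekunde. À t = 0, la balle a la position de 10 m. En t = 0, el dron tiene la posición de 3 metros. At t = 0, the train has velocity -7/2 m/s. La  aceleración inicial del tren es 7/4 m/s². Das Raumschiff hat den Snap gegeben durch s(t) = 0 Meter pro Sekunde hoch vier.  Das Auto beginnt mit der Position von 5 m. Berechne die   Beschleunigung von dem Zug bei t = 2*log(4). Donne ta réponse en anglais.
To solve this, we need to take 2 antiderivatives of our snap equation s(t) = 7·exp(-t/2)/16. Integrating snap and using the initial condition j(0) = -7/8, we get j(t) = -7·exp(-t/2)/8. Integrating jerk and using the initial condition a(0) = 7/4, we get a(t) = 7·exp(-t/2)/4. From the given acceleration equation a(t) = 7·exp(-t/2)/4, we substitute t = 2*log(4) to get a = 7/16.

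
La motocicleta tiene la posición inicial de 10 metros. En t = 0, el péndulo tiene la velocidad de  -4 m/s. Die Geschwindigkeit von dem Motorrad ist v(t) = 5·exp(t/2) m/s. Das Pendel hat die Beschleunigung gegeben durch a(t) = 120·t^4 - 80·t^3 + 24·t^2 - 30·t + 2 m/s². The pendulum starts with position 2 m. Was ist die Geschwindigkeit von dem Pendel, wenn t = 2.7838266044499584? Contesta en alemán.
Wir müssen unsere Gleichung für die Beschleunigung a(t) = 120·t^4 - 80·t^3 + 24·t^2 - 30·t + 2 1-mal integrieren. Durch Integration von der Beschleunigung und Verwendung der Anfangsbedingung v(0) = -4, erhalten wir v(t) = 24·t^5 - 20·t^4 + 8·t^3 - 15·t^2 + 2·t - 4. Aus der Gleichung für die Geschwindigkeit v(t) = 24·t^5 - 20·t^4 + 8·t^3 - 15·t^2 + 2·t - 4, setzen wir t = 2.7838266044499584 ein und erhalten v = 2869.32418577605.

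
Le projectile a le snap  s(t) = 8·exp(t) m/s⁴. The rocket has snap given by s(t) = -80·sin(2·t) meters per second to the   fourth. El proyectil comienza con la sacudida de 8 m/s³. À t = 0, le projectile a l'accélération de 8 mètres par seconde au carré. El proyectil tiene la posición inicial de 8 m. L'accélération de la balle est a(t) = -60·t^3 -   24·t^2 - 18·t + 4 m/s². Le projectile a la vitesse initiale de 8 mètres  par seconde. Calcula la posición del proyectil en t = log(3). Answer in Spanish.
Necesitamos integrar nuestra ecuación del snap s(t) = 8·exp(t) 4 veces. Tomando ∫s(t)dt y aplicando j(0) = 8, encontramos j(t) = 8·exp(t). La antiderivada de la sacudida es la aceleración. Usando a(0) = 8, obtenemos a(t) = 8·exp(t). La antiderivada de la aceleración es la velocidad. Usando v(0) = 8, obtenemos v(t) = 8·exp(t). La antiderivada de la velocidad es la posición. Usando x(0) = 8, obtenemos x(t) = 8·exp(t). Usando x(t) = 8·exp(t) y sustituyendo t = log(3), encontramos x = 24.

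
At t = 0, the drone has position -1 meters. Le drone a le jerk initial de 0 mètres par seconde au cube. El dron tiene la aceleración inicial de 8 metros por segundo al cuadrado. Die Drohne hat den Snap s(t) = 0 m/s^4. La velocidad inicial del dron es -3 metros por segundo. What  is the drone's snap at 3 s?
From the given snap equation s(t) = 0, we substitute t = 3 to get s = 0.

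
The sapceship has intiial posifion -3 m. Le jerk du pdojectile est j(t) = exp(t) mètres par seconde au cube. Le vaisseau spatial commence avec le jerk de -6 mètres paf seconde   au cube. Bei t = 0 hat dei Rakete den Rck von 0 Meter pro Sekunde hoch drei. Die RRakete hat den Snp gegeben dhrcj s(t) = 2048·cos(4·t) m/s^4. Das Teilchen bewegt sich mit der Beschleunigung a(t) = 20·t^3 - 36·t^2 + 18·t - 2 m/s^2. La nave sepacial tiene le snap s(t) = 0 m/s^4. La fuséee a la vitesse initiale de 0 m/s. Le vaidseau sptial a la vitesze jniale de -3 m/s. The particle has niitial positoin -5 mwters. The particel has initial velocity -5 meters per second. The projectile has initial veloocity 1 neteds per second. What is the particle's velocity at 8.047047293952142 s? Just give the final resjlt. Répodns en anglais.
The answer is 15274.6957452303.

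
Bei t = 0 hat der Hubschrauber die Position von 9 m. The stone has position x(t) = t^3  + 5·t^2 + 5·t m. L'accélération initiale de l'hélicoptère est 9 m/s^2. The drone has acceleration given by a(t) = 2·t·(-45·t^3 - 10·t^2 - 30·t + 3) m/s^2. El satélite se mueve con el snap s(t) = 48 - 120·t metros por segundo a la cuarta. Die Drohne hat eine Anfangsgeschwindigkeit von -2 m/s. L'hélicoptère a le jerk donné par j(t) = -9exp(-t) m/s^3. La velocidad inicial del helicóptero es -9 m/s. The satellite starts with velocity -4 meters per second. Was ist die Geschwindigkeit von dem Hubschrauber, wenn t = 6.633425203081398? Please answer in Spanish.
Debemos encontrar la antiderivada de nuestra ecuación de la sacudida j(t) = -9·exp(-t) 2 veces. La antiderivada de la sacudida, con a(0) = 9, da la aceleración: a(t) = 9·exp(-t). La integral de la aceleración es la velocidad. Usando v(0) = -9, obtenemos v(t) = -9·exp(-t). Tenemos la velocidad v(t) = -9·exp(-t). Sustituyendo t = 6.633425203081398: v(6.633425203081398) = -0.0118408409514316.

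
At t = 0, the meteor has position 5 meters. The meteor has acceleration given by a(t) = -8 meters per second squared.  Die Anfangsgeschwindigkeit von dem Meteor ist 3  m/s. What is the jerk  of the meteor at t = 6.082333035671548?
Starting from acceleration a(t) = -8, we take 1 derivative. The derivative of acceleration gives jerk: j(t) = 0. From the given jerk equation j(t) = 0, we substitute t = 6.082333035671548 to get j = 0.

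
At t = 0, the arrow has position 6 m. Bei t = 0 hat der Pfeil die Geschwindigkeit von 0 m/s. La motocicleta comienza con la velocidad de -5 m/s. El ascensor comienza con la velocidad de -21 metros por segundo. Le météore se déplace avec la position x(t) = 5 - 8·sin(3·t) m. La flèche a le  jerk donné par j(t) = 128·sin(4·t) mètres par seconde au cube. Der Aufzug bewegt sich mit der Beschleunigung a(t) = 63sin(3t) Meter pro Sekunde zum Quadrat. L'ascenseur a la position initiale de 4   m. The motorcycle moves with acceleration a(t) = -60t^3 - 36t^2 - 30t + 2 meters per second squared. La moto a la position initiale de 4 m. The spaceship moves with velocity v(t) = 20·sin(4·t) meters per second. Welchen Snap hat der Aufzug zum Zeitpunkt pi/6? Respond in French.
Nous devons dériver notre équation de l'accélération a(t) = 63·sin(3·t) 2 fois. La dérivée de l'accélération donne le jerk: j(t) = 189·cos(3·t). La dérivée du jerk donne le snap: s(t) = -567·sin(3·t). De l'équation du snap s(t) = -567·sin(3·t), nous substituons t = pi/6 pour obtenir s = -567.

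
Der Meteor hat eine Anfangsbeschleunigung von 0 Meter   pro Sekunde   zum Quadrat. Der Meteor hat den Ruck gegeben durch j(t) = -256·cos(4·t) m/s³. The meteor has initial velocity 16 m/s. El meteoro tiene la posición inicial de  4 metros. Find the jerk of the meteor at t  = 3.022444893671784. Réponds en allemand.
Aus der Gleichung für den Ruck j(t) = -256·cos(4·t), setzen wir t = 3.022444893671784 ein und erhalten j = -227.472371900512.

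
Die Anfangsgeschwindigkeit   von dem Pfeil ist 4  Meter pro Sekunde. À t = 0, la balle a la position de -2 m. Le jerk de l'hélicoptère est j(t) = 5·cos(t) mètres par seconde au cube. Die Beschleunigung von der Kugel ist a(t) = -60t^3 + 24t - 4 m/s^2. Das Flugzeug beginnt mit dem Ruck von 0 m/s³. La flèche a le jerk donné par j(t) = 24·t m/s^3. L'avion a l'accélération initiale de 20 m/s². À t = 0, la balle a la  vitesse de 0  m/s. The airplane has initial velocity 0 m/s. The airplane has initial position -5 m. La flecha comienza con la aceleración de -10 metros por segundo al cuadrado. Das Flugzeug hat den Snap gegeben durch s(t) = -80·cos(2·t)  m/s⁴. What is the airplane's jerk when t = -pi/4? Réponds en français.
Nous devons trouver la primitive de notre équation du snap s(t) = -80·cos(2·t) 1 fois. La primitive du snap est le jerk. En utilisant j(0) = 0, nous obtenons j(t) = -40·sin(2·t). Nous avons le jerk j(t) = -40·sin(2·t). En substituant t = -pi/4: j(-pi/4) = 40.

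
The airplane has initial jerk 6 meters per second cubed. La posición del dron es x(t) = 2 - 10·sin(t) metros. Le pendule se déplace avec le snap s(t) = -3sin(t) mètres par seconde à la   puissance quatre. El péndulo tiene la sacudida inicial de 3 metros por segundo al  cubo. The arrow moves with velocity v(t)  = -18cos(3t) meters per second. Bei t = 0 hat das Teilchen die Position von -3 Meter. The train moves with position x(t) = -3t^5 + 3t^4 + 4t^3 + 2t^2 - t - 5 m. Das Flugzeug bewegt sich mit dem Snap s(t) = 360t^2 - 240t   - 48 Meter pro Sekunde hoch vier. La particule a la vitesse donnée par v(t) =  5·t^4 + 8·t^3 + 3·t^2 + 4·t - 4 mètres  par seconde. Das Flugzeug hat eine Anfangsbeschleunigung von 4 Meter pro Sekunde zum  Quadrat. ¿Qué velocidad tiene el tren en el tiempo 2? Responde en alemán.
Wir müssen unsere Gleichung für die Position x(t) = -3·t^5 + 3·t^4 + 4·t^3 + 2·t^2 - t - 5 1-mal ableiten. Die Ableitung von der Position ergibt die Geschwindigkeit: v(t) = -15·t^4 + 12·t^3 + 12·t^2 + 4·t - 1. Wir haben die Geschwindigkeit v(t) = -15·t^4 + 12·t^3 + 12·t^2 + 4·t - 1. Durch Einsetzen von t = 2: v(2) = -89.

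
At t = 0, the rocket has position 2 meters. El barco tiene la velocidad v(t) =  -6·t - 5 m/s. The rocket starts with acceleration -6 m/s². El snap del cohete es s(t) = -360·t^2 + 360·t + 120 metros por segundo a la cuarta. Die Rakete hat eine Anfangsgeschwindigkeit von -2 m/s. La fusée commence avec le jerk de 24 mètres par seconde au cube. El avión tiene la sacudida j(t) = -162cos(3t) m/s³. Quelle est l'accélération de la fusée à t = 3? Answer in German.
Wir müssen die Stammfunktion unserer Gleichung für den Snap s(t) = -360·t^2 + 360·t + 120 2-mal finden. Durch Integration von dem Snap und Verwendung der Anfangsbedingung j(0) = 24, erhalten wir j(t) = -120·t^3 + 180·t^2 + 120·t + 24. Durch Integration von dem Ruck und Verwendung der Anfangsbedingung a(0) = -6, erhalten wir a(t) = -30·t^4 + 60·t^3 + 60·t^2 + 24·t - 6. Wir haben die Beschleunigung a(t) = -30·t^4 + 60·t^3 + 60·t^2 + 24·t - 6. Durch Einsetzen von t = 3: a(3) = -204.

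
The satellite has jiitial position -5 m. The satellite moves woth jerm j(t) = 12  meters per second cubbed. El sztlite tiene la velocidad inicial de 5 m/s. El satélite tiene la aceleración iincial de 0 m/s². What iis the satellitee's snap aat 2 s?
To solve this, we need to take 1 derivative of our jerk equation j(t) = 12. Taking d/dt of j(t), we find s(t) = 0. From the given snap equation s(t) = 0, we substitute t = 2 to get s = 0.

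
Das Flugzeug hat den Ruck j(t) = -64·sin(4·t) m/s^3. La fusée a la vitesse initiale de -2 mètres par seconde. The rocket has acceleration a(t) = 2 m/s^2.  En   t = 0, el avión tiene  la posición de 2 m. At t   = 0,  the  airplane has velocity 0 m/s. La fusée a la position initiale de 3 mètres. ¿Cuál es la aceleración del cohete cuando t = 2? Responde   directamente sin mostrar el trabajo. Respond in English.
a(2) = 2.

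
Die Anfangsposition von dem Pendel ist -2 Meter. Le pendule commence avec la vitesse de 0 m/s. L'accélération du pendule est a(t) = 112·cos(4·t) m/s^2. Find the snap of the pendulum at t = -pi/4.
Starting from acceleration a(t) = 112·cos(4·t), we take 2 derivatives. Differentiating acceleration, we get jerk: j(t) = -448·sin(4·t). The derivative of jerk gives snap: s(t) = -1792·cos(4·t). From the given snap equation s(t) = -1792·cos(4·t), we substitute t = -pi/4 to get s = 1792.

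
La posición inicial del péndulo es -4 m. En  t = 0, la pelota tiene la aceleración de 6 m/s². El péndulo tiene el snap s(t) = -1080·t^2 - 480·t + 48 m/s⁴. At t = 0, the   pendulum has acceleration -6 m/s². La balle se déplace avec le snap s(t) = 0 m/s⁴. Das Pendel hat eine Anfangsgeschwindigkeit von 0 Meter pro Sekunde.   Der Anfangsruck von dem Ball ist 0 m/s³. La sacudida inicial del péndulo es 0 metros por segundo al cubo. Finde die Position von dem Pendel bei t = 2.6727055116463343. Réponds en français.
Nous devons intégrer notre équation du snap s(t) = -1080·t^2 - 480·t + 48 4 fois. En prenant ∫s(t)dt et en appliquant j(0) = 0, nous trouvons j(t) = 24·t·(-15·t^2 - 10·t + 2). L'intégrale du jerk, avec a(0) = -6, donne l'accélération: a(t) = -90·t^4 - 80·t^3 + 24·t^2 - 6. En intégrant l'accélération et en utilisant la condition initiale v(0) = 0, nous obtenons v(t) = -18·t^5 - 20·t^4 + 8·t^3 - 6·t. La primitive de la vitesse, avec x(0) = -4, donne la position: x(t) = -3·t^6 - 4·t^5 + 2·t^4 - 3·t^2 - 4. En utilisant x(t) = -3·t^6 - 4·t^5 + 2·t^4 - 3·t^2 - 4 et en substituant t = 2.6727055116463343, nous trouvons x = -1562.42410550854.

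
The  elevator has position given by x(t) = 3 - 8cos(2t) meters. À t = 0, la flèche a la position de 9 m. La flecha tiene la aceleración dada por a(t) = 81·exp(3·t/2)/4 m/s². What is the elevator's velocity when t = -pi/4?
Starting from position x(t) = 3 - 8·cos(2·t), we take 1 derivative. The derivative of position gives velocity: v(t) = 16·sin(2·t). From the given velocity equation v(t) = 16·sin(2·t), we substitute t = -pi/4 to get v = -16.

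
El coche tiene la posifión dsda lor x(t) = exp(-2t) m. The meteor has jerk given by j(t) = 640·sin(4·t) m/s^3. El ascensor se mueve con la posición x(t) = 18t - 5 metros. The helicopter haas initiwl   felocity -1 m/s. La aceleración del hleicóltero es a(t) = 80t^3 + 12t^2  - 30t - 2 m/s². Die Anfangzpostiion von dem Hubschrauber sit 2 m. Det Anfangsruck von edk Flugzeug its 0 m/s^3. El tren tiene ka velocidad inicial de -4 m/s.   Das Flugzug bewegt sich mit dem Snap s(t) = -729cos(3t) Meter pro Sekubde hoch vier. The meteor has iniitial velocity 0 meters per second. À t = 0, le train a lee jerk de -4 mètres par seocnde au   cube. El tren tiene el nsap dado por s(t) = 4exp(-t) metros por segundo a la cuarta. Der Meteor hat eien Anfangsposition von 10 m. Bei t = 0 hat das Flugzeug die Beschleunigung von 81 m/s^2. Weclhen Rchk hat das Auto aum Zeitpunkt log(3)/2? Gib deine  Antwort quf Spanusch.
Partiendo de la posición x(t) = exp(-2·t), tomamos 3 derivadas. Derivando la posición, obtenemos la velocidad: v(t) = -2·exp(-2·t). Tomando d/dt de v(t), encontramos a(t) = 4·exp(-2·t). Tomando d/dt de a(t), encontramos j(t) = -8·exp(-2·t). De la ecuación de la sacudida j(t) = -8·exp(-2·t), sustituimos t = log(3)/2 para obtener j = -8/3.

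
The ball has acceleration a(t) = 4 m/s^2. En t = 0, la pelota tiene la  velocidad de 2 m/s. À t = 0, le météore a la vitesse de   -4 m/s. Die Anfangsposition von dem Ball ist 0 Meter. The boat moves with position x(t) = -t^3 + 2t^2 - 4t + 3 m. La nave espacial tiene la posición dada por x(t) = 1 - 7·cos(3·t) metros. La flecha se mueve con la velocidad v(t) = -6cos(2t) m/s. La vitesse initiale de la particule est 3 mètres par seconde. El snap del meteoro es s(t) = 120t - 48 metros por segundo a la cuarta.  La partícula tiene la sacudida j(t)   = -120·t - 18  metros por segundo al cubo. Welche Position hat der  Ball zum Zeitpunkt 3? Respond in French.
En partant de l'accélération a(t) = 4, nous prenons 2 intégrales. En prenant ∫a(t)dt et en appliquant v(0) = 2, nous trouvons v(t) = 4·t + 2. En prenant ∫v(t)dt et en appliquant x(0) = 0, nous trouvons x(t) = 2·t^2 + 2·t. En utilisant x(t) = 2·t^2 + 2·t et en substituant t = 3, nous trouvons x = 24.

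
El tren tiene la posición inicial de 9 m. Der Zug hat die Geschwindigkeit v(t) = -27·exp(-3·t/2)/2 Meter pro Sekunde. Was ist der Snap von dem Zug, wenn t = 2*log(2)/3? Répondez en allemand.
Um dies zu lösen, müssen wir 3 Ableitungen unserer Gleichung für die Geschwindigkeit v(t) = -27·exp(-3·t/2)/2 nehmen. Die Ableitung von der Geschwindigkeit ergibt die Beschleunigung: a(t) = 81·exp(-3·t/2)/4. Durch Ableiten von der Beschleunigung erhalten wir den Ruck: j(t) = -243·exp(-3·t/2)/8. Mit d/dt von j(t) finden wir s(t) = 729·exp(-3·t/2)/16. Aus der Gleichung für den Snap s(t) = 729·exp(-3·t/2)/16, setzen wir t = 2*log(2)/3 ein und erhalten s = 729/32.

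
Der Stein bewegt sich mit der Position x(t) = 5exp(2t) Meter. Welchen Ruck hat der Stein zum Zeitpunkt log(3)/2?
Um dies zu lösen, müssen wir 3 Ableitungen unserer Gleichung für die Position x(t) = 5·exp(2·t) nehmen. Durch Ableiten von der Position erhalten wir die Geschwindigkeit: v(t) = 10·exp(2·t). Durch Ableiten von der Geschwindigkeit erhalten wir die Beschleunigung: a(t) = 20·exp(2·t). Die Ableitung von der Beschleunigung ergibt den Ruck: j(t) = 40·exp(2·t). Aus der Gleichung für den Ruck j(t) = 40·exp(2·t), setzen wir t = log(3)/2 ein und erhalten j = 120.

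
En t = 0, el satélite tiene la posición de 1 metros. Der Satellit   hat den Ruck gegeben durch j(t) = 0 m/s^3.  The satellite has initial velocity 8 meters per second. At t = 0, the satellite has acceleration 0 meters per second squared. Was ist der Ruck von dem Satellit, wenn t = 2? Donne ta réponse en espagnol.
Tenemos la sacudida j(t) = 0. Sustituyendo t = 2: j(2) = 0.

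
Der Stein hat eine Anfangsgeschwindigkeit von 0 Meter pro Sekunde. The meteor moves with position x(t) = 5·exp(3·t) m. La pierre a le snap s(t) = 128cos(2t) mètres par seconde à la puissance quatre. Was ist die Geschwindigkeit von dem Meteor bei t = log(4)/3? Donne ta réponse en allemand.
Um dies zu lösen, müssen wir 1 Ableitung unserer Gleichung für die Position x(t) = 5·exp(3·t) nehmen. Durch Ableiten von der Position erhalten wir die Geschwindigkeit: v(t) = 15·exp(3·t). Wir haben die Geschwindigkeit v(t) = 15·exp(3·t). Durch Einsetzen von t = log(4)/3: v(log(4)/3) = 60.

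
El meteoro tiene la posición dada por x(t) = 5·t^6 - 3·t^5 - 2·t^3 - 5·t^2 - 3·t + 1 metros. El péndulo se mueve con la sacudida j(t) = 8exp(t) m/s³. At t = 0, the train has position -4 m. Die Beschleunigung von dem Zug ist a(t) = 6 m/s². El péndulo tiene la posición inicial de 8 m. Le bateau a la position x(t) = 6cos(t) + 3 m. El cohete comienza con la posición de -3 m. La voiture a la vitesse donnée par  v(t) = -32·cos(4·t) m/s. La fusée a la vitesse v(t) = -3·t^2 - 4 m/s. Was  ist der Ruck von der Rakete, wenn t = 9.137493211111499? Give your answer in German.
Ausgehend von der Geschwindigkeit v(t) = -3·t^2 - 4, nehmen wir 2 Ableitungen. Die Ableitung von der Geschwindigkeit ergibt die Beschleunigung: a(t) = -6·t. Mit d/dt von a(t) finden wir j(t) = -6. Mit j(t) = -6 und Einsetzen von t = 9.137493211111499, finden wir j = -6.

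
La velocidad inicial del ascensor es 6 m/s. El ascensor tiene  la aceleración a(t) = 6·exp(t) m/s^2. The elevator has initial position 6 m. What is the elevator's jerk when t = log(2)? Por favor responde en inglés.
Starting from acceleration a(t) = 6·exp(t), we take 1 derivative. Taking d/dt of a(t), we find j(t) = 6·exp(t). From the given jerk equation j(t) = 6·exp(t), we substitute t = log(2) to get j = 12.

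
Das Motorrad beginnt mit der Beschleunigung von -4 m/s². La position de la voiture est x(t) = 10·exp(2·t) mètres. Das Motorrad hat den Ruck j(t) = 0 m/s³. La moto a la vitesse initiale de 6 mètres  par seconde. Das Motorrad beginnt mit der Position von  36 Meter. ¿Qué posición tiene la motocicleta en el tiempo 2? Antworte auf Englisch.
We need to integrate our jerk equation j(t) = 0 3 times. Integrating jerk and using the initial condition a(0) = -4, we get a(t) = -4. Taking ∫a(t)dt and applying v(0) = 6, we find v(t) = 6 - 4·t. The antiderivative of velocity, with x(0) = 36, gives position: x(t) = -2·t^2 + 6·t + 36. We have position x(t) = -2·t^2 + 6·t + 36. Substituting t = 2: x(2) = 40.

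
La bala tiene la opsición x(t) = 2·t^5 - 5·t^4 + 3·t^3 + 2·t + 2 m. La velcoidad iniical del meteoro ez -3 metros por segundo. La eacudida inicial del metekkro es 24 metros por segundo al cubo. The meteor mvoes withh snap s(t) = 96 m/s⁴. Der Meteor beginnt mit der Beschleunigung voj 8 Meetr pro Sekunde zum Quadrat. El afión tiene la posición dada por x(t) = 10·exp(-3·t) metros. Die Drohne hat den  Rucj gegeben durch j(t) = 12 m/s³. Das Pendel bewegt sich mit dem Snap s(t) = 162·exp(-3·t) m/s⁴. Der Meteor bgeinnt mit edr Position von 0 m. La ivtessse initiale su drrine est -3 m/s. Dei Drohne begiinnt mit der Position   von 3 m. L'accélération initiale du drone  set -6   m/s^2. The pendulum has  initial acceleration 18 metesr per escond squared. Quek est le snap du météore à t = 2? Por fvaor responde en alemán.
Wir haben den Snap s(t) = 96. Durch Einsetzen von t = 2: s(2) = 96.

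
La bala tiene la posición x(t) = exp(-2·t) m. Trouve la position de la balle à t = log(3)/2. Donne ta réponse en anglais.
Using x(t) = exp(-2·t) and substituting t = log(3)/2, we find x = 1/3.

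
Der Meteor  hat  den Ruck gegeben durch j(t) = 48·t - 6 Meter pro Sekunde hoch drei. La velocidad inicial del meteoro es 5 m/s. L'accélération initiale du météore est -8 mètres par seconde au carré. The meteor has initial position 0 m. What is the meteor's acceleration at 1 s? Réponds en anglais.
Starting from jerk j(t) = 48·t - 6, we take 1 antiderivative. The antiderivative of jerk, with a(0) = -8, gives acceleration: a(t) = 24·t^2 - 6·t - 8. We have acceleration a(t) = 24·t^2 - 6·t - 8. Substituting t = 1: a(1) = 10.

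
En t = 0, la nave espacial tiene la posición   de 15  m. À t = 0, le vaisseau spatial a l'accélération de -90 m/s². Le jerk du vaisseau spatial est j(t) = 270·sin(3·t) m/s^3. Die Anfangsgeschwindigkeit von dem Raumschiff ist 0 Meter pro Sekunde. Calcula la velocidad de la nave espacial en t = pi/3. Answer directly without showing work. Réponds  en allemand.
Die Antwort ist 0.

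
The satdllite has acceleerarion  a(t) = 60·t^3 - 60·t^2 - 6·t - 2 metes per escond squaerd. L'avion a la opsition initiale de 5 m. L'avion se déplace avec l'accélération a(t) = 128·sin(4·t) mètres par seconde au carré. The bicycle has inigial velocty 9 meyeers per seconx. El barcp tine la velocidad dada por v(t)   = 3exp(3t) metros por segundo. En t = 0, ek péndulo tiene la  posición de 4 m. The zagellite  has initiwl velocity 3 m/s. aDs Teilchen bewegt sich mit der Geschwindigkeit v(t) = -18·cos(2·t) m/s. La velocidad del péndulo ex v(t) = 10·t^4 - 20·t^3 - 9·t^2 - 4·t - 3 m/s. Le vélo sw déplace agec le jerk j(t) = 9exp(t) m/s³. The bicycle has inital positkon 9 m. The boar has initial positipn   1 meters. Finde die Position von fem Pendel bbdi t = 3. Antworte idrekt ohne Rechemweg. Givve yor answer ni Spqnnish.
x(3) = -23.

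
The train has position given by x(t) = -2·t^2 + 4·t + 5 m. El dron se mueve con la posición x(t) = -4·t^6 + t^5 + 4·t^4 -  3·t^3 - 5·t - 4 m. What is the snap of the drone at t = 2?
Starting from position x(t) = -4·t^6 + t^5 + 4·t^4 - 3·t^3 - 5·t - 4, we take 4 derivatives. Taking d/dt of x(t), we find v(t) = -24·t^5 + 5·t^4 + 16·t^3 - 9·t^2 - 5. The derivative of velocity gives acceleration: a(t) = -120·t^4 + 20·t^3 + 48·t^2 - 18·t. The derivative of acceleration gives jerk: j(t) = -480·t^3 + 60·t^2 + 96·t - 18. Taking d/dt of j(t), we find s(t) = -1440·t^2 + 120·t + 96. We have snap s(t) = -1440·t^2 + 120·t + 96. Substituting t = 2: s(2) = -5424.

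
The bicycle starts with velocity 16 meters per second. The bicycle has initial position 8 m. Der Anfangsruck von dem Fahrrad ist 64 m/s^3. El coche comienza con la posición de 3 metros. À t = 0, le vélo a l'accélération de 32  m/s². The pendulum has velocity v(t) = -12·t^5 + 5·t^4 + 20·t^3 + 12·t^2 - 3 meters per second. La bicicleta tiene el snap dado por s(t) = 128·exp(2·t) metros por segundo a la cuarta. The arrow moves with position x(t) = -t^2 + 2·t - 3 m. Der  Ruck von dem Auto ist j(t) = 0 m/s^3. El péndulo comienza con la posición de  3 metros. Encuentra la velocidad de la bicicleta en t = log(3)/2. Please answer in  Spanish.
Para resolver esto, necesitamos tomar 3 antiderivadas de nuestra ecuación del snap s(t) = 128·exp(2·t). La integral del snap, con j(0) = 64, da la sacudida: j(t) = 64·exp(2·t). Integrando la sacudida y usando la condición inicial a(0) = 32, obtenemos a(t) = 32·exp(2·t). La antiderivada de la aceleración, con v(0) = 16, da la velocidad: v(t) = 16·exp(2·t). Tenemos la velocidad v(t) = 16·exp(2·t). Sustituyendo t = log(3)/2: v(log(3)/2) = 48.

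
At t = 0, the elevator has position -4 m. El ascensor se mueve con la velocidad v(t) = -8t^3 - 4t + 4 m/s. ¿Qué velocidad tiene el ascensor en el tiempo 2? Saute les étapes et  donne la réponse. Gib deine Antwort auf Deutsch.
Bei t = 2, v = -68.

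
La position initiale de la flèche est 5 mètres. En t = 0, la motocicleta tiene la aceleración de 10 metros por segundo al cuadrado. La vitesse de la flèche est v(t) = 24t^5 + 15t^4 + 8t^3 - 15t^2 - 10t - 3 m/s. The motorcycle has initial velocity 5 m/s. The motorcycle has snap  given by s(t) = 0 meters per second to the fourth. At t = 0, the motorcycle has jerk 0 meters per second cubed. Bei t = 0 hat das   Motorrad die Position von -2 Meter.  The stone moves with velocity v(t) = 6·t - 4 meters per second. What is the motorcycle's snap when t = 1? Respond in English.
We have snap s(t) = 0. Substituting t = 1: s(1) = 0.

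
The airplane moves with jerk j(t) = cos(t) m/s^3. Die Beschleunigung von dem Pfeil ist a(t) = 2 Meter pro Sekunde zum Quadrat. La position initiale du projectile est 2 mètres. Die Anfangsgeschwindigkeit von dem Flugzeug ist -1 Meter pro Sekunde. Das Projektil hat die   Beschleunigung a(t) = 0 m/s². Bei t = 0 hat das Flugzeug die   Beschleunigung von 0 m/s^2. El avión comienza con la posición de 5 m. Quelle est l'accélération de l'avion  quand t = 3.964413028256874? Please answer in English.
We need to integrate our jerk equation j(t) = cos(t) 1 time. Taking ∫j(t)dt and applying a(0) = 0, we find a(t) = sin(t). We have acceleration a(t) = sin(t). Substituting t = 3.964413028256874: a(3.964413028256874) = -0.733067038633698.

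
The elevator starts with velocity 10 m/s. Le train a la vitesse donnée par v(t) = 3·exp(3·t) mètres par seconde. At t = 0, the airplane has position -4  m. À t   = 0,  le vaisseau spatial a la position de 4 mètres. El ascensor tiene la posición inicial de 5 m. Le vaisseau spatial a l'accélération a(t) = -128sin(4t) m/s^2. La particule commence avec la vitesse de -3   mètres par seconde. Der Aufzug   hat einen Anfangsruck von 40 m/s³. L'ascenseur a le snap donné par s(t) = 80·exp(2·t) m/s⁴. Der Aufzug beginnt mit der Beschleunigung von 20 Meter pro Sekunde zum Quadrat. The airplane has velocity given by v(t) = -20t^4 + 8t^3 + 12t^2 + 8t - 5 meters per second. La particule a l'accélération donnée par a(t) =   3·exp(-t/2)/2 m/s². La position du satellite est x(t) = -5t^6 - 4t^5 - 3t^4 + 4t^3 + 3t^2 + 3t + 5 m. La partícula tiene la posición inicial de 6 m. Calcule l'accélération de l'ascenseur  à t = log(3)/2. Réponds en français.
En partant du snap s(t) = 80·exp(2·t), nous prenons 2 primitives. L'intégrale du snap est le jerk. En utilisant j(0) = 40, nous obtenons j(t) = 40·exp(2·t). La primitive du jerk est l'accélération. En utilisant a(0) = 20, nous obtenons a(t) = 20·exp(2·t). En utilisant a(t) = 20·exp(2·t) et en substituant t = log(3)/2, nous trouvons a = 60.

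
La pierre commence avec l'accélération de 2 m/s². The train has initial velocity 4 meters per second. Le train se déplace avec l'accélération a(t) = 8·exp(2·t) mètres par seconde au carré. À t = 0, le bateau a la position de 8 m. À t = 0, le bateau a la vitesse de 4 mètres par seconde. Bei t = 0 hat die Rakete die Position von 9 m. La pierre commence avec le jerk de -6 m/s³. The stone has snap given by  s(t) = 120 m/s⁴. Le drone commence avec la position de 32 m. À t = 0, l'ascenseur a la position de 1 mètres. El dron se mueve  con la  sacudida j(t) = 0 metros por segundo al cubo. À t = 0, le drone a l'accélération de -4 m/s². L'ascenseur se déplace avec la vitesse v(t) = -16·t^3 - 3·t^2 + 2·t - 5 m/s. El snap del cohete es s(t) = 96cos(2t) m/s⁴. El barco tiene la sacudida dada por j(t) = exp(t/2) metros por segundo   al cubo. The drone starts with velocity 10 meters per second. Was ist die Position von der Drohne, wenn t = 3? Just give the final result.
Die Position bei t = 3 ist x = 44.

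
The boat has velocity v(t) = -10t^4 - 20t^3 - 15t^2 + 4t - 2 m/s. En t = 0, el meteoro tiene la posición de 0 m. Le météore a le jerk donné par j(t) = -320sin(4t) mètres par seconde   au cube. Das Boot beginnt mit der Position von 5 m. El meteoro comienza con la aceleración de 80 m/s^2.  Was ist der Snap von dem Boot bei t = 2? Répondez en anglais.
We must differentiate our velocity equation v(t) = -10·t^4 - 20·t^3 - 15·t^2 + 4·t - 2 3 times. The derivative of velocity gives acceleration: a(t) = -40·t^3 - 60·t^2 - 30·t + 4. The derivative of acceleration gives jerk: j(t) = -120·t^2 - 120·t - 30. The derivative of jerk gives snap: s(t) = -240·t - 120. We have snap s(t) = -240·t - 120. Substituting t = 2: s(2) = -600.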